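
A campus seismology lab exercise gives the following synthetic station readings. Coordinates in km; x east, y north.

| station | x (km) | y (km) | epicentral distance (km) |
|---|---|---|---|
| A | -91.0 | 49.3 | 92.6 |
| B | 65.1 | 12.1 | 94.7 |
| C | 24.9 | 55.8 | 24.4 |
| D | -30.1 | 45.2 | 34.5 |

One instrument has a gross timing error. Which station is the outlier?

Solve using three stations at a time. Using A, C, D (subtract circle equations pairwise → linear system) gives (x, y) ≈ (0.9, 60.2).
Distances from that point to each station vs reported:
  A: calculated 92.6 vs reported 92.6 → residual 0.0 km
  B: calculated 80.2 vs reported 94.7 → residual 14.5 km
  C: calculated 24.3 vs reported 24.4 → residual 0.1 km
  D: calculated 34.5 vs reported 34.5 → residual 0.0 km
A, C, D are mutually consistent (residuals ≈ 0); B is off by 14.5 km.

B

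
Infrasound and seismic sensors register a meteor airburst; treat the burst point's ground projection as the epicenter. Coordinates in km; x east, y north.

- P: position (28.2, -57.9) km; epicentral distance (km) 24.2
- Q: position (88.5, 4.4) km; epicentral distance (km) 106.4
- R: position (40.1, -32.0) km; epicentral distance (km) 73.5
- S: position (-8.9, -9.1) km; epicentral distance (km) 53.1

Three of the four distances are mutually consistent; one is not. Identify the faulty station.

Solve using three stations at a time. Using P, Q, S (subtract circle equations pairwise → linear system) gives (x, y) ≈ (4.2, -60.5).
Distances from that point to each station vs reported:
  P: calculated 24.1 vs reported 24.2 → residual 0.1 km
  Q: calculated 106.4 vs reported 106.4 → residual 0.0 km
  R: calculated 45.8 vs reported 73.5 → residual 27.7 km
  S: calculated 53.1 vs reported 53.1 → residual 0.0 km
P, Q, S are mutually consistent (residuals ≈ 0); R is off by 27.7 km.

R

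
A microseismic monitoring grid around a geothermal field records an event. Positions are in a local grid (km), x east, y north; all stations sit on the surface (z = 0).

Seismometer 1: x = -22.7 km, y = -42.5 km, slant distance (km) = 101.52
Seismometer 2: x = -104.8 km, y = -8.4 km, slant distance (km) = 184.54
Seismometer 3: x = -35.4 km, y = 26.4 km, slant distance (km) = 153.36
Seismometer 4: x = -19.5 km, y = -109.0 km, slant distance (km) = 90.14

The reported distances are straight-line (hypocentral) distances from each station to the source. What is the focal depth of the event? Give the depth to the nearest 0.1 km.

46.9 km

Each station gives a sphere (x−x_i)² + (y−y_i)² + z² = d_i² (stations at z=0).
Subtracting the Seismometer 1 sphere from Seismometer 2 and Seismometer 3: z² cancels, leaving linear equations in x and y:
-164.2 x + 68.2 y = -15016.64
-25.4 x + 137.8 y = -13584.40
Solving: x ≈ 54.696, y ≈ -88.499 km (keep extra digits for the depth step; rounded: 54.7, -88.5).
Then from the Seismometer 1 sphere: z² = 101.52² − (x + 22.7)² − (y + 42.5)² with x = 54.696, y = -88.499, so z ≈ 46.907 ≈ 46.9 km.
Check against Seismometer 4 (with the unrounded solution): distance 90.14 ≈ 90.14 km. ✓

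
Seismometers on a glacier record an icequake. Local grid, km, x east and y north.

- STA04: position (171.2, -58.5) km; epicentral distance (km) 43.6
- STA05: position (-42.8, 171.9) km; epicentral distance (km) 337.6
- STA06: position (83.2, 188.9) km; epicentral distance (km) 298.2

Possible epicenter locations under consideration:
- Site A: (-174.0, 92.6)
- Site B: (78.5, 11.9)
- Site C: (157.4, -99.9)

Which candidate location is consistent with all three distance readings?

Site C

For each candidate, compare |candidate − station| to the reported distance:
Site A: residuals STA04 333.2, STA05 184.3, STA06 23.6 → max 333.2 km
Site B: residuals STA04 72.8, STA05 136.8, STA06 121.1 → max 136.8 km
Site C: residuals STA04 0.0, STA05 0.0, STA06 0.0 → max 0.0 km
Only Site C has all residuals ≈ 0.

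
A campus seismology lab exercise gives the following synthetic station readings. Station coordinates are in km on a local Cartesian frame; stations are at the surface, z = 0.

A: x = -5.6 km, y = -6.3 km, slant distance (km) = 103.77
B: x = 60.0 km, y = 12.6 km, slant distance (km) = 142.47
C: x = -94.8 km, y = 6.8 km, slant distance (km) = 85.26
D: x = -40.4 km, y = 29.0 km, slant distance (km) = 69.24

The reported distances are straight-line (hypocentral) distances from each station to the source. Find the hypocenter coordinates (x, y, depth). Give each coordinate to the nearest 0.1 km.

x ≈ -61.3 km, y ≈ 58.2 km, depth ≈ 59.2 km

Each station gives a sphere (x−x_i)² + (y−y_i)² + z² = d_i² (stations at z=0).
Subtracting the A sphere from B and C: z² cancels, leaving linear equations in x and y:
131.2 x + 37.8 y = -5841.78
-178.4 x + 26.2 y = 12461.18
Solving: x ≈ -61.299, y ≈ 58.220 km (keep extra digits for the depth step; rounded: -61.3, 58.2).
Then from the A sphere: z² = 103.77² − (x + 5.6)² − (y + 6.3)² with x = -61.299, y = 58.220, so z ≈ 59.186 ≈ 59.2 km.
Check against D (with the unrounded solution): distance 69.24 ≈ 69.24 km. ✓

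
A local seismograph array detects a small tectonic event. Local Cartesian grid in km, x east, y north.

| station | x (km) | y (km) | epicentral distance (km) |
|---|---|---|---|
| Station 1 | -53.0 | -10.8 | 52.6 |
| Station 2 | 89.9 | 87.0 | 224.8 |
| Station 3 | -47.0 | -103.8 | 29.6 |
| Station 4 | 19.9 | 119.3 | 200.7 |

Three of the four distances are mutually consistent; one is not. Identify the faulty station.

Solve using three stations at a time. Using Station 1, Station 2, Station 4 (subtract circle equations pairwise → linear system) gives (x, y) ≈ (-88.8, -49.5).
Distances from that point to each station vs reported:
  Station 1: calculated 52.7 vs reported 52.6 → residual 0.1 km
  Station 2: calculated 224.8 vs reported 224.8 → residual 0.0 km
  Station 3: calculated 68.5 vs reported 29.6 → residual 38.9 km
  Station 4: calculated 200.7 vs reported 200.7 → residual 0.0 km
Station 1, Station 2, Station 4 are mutually consistent (residuals ≈ 0); Station 3 is off by 38.9 km.

Station 3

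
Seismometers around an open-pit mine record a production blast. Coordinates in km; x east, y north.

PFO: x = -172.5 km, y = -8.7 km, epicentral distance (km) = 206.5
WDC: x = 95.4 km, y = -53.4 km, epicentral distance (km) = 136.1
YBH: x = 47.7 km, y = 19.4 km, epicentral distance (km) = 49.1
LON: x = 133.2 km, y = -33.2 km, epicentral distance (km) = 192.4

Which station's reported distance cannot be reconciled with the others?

LON

Solve using three stations at a time. Using PFO, WDC, YBH (subtract circle equations pairwise → linear system) gives (x, y) ≈ (21.8, 61.1).
Distances from that point to each station vs reported:
  PFO: calculated 206.5 vs reported 206.5 → residual 0.0 km
  WDC: calculated 136.1 vs reported 136.1 → residual 0.0 km
  YBH: calculated 49.1 vs reported 49.1 → residual 0.0 km
  LON: calculated 145.9 vs reported 192.4 → residual 46.5 km
PFO, WDC, YBH are mutually consistent (residuals ≈ 0); LON is off by 46.5 km.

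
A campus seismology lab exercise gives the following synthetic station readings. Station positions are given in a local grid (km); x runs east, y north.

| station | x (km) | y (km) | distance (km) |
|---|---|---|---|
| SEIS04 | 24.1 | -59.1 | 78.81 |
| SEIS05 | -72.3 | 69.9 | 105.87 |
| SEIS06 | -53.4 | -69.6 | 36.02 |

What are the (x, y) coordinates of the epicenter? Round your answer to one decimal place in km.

Circle about each station: (x − 24.1)² + (y + 59.1)² = 78.81²; (x + 72.3)² + (y − 69.9)² = 105.87²; (x + 53.4)² + (y + 69.6)² = 36.02².
Subtracting pairs of circle equations eliminates x²+y² and gives linear equations (the radical axes):
-192.8 x + 258.0 y = 1042.24
-155.0 x − 21.0 y = 8535.68
Solving the 2×2 system: x ≈ -50.5, y ≈ -33.7 km.

-50.5 km east, -33.7 km north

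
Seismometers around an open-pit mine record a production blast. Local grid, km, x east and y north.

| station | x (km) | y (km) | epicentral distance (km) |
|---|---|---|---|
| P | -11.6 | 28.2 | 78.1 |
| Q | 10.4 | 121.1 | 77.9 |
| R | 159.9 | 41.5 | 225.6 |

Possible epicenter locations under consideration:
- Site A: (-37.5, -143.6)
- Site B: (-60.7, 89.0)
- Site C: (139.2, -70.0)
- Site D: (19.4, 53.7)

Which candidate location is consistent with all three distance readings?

Site B

For each candidate, compare |candidate − station| to the reported distance:
Site A: residuals P 95.6, Q 191.1, R 45.0 → max 191.1 km
Site B: residuals P 0.1, Q 0.1, R 0.1 → max 0.1 km
Site C: residuals P 101.9, Q 152.6, R 112.2 → max 152.6 km
Site D: residuals P 38.0, Q 9.9, R 84.6 → max 84.6 km
Only Site B has all residuals ≈ 0.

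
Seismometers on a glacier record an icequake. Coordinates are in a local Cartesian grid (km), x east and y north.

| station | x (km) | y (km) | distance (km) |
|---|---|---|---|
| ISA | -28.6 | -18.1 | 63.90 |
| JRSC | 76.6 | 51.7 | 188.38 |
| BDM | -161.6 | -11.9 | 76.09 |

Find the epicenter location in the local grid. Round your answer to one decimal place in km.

Circle about each station: (x + 28.6)² + (y + 18.1)² = 63.90²; (x − 76.6)² + (y − 51.7)² = 188.38²; (x + 161.6)² + (y + 11.9)² = 76.09².
Subtracting the ISA equation from the JRSC and BDM equations removes the quadratic terms:
210.4 x + 139.6 y = -24008.93
-266.0 x + 12.4 y = 23404.12
Solving the 2×2 system: x ≈ -89.7, y ≈ -36.8 km.

x ≈ -89.7 km, y ≈ -36.8 km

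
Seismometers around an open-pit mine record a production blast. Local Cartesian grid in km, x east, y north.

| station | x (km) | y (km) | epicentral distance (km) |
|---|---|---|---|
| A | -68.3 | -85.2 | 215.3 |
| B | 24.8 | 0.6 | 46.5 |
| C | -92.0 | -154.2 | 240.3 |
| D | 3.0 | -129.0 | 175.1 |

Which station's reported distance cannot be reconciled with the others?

Solve using three stations at a time. Using B, C, D (subtract circle equations pairwise → linear system) gives (x, y) ≈ (50.0, 39.7).
Distances from that point to each station vs reported:
  A: calculated 172.0 vs reported 215.3 → residual 43.3 km
  B: calculated 46.5 vs reported 46.5 → residual 0.0 km
  C: calculated 240.3 vs reported 240.3 → residual 0.0 km
  D: calculated 175.1 vs reported 175.1 → residual 0.0 km
B, C, D are mutually consistent (residuals ≈ 0); A is off by 43.3 km.

A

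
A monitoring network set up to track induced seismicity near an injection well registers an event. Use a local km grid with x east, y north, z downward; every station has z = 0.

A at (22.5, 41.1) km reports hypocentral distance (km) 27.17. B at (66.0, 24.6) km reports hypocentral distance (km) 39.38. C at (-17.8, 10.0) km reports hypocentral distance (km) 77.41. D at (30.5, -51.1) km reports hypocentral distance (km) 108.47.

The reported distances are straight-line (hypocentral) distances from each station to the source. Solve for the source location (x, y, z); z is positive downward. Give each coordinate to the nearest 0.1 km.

(43.8, 56.3, 7.3)

Each station gives a sphere (x−x_i)² + (y−y_i)² + z² = d_i² (stations at z=0).
Subtracting the A sphere from B and C: z² cancels, leaving linear equations in x and y:
87.0 x − 33.0 y = 1953.12
-80.6 x − 62.2 y = -7032.72
Solving: x ≈ 43.806, y ≈ 56.302 km (keep extra digits for the depth step; rounded: 43.8, 56.3).
Then from the A sphere: z² = 27.17² − (x − 22.5)² − (y − 41.1)² with x = 43.806, y = 56.302, so z ≈ 7.291 ≈ 7.3 km.
Check against D (with the unrounded solution): distance 108.47 ≈ 108.47 km. ✓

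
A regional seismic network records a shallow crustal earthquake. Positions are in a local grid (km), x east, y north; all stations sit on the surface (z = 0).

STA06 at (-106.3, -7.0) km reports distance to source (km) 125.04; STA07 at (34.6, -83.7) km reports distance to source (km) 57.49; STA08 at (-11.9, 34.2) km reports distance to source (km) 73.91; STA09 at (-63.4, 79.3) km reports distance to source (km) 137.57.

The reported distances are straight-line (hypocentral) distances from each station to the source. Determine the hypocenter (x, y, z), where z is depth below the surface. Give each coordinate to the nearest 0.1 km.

x ≈ 14.9 km, y ≈ -32.5 km, depth ≈ 17.2 km

Each station gives a sphere (x−x_i)² + (y−y_i)² + z² = d_i² (stations at z=0).
Subtracting the STA06 sphere from STA07 and STA08: z² cancels, leaving linear equations in x and y:
281.8 x − 153.4 y = 9184.06
188.8 x + 82.4 y = 134.87
Solving: x ≈ 14.899, y ≈ -32.500 km (keep extra digits for the depth step; rounded: 14.9, -32.5).
Then from the STA06 sphere: z² = 125.04² − (x + 106.3)² − (y + 7.0)² with x = 14.899, y = -32.500, so z ≈ 17.192 ≈ 17.2 km.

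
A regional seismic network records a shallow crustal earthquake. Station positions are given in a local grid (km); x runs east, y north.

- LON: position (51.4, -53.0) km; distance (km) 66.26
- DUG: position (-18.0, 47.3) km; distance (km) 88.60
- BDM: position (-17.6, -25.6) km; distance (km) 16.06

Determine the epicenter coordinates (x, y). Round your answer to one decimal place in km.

Circle about each station: (x − 51.4)² + (y + 53.0)² = 66.26²; (x + 18.0)² + (y − 47.3)² = 88.60²; (x + 17.6)² + (y + 25.6)² = 16.06².
Subtracting pairs of circle equations eliminates x²+y² and gives linear equations (the radical axes):
-138.8 x + 200.6 y = -6349.24
-138.0 x + 54.8 y = -353.38
Solving the 2×2 system: x ≈ -13.8, y ≈ -41.2 km.

x ≈ -13.8 km, y ≈ -41.2 km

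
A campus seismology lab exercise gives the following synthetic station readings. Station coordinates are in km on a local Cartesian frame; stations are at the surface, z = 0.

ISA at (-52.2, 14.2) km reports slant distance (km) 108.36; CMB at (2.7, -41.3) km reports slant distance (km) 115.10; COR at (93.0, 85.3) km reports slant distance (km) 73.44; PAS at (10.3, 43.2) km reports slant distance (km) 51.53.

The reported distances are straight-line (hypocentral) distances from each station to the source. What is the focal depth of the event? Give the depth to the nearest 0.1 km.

40.5 km

Each station gives a sphere (x−x_i)² + (y−y_i)² + z² = d_i² (stations at z=0).
Subtracting the ISA sphere from CMB and COR: z² cancels, leaving linear equations in x and y:
109.8 x − 111.0 y = -2719.62
290.4 x + 142.2 y = 19347.07
Solving: x ≈ 36.800, y ≈ 60.903 km (keep extra digits for the depth step; rounded: 36.8, 60.9).
Then from the ISA sphere: z² = 108.36² − (x + 52.2)² − (y − 14.2)² with x = 36.800, y = 60.903, so z ≈ 40.493 ≈ 40.5 km.
Check against PAS (with the unrounded solution): distance 51.53 ≈ 51.53 km. ✓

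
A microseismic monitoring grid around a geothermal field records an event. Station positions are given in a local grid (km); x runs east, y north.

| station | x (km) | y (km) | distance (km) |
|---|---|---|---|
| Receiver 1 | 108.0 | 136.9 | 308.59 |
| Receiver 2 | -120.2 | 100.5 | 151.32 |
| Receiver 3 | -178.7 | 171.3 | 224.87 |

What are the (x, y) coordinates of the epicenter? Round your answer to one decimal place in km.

(-137.7, -49.8)

Circle about each station: (x − 108.0)² + (y − 136.9)² = 308.59²; (x + 120.2)² + (y − 100.5)² = 151.32²; (x + 178.7)² + (y − 171.3)² = 224.87².
Subtracting the Receiver 1 equation from the Receiver 2 and Receiver 3 equations removes the quadratic terms:
-456.4 x − 72.8 y = 66472.73
-573.4 x + 68.8 y = 75533.04
Solving the 2×2 system: x ≈ -137.7, y ≈ -49.8 km.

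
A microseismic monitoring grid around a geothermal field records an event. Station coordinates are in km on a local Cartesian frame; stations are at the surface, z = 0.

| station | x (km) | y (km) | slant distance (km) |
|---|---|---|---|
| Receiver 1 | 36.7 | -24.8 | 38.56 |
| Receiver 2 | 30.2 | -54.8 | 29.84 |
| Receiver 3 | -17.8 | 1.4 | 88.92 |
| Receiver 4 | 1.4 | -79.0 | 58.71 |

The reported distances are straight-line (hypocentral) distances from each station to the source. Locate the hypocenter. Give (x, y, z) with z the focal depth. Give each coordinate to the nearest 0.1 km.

x ≈ 48.5 km, y ≈ -53.0 km, depth ≈ 23.5 km

Each station gives a sphere (x−x_i)² + (y−y_i)² + z² = d_i² (stations at z=0).
Subtracting the Receiver 1 sphere from Receiver 2 and Receiver 3: z² cancels, leaving linear equations in x and y:
-13.0 x − 60.0 y = 2549.60
-109.0 x + 52.4 y = -8063.02
Solving: x ≈ 48.494, y ≈ -53.000 km (keep extra digits for the depth step; rounded: 48.5, -53.0).
Then from the Receiver 1 sphere: z² = 38.56² − (x − 36.7)² − (y + 24.8)² with x = 48.494, y = -53.000, so z ≈ 23.506 ≈ 23.5 km.
Check against Receiver 4 (with the unrounded solution): distance 58.71 ≈ 58.71 km. ✓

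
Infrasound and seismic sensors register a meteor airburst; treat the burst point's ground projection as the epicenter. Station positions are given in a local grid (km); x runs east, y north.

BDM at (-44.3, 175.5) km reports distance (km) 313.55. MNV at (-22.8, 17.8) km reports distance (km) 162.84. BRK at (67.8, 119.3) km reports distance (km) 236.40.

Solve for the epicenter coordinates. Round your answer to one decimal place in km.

Circle about each station: (x + 44.3)² + (y − 175.5)² = 313.55²; (x + 22.8)² + (y − 17.8)² = 162.84²; (x − 67.8)² + (y − 119.3)² = 236.40².
Subtracting pairs of circle equations eliminates x²+y² and gives linear equations (the radical axes):
43.0 x − 315.4 y = 39870.68
224.2 x − 112.4 y = 28495.23
Solving the 2×2 system: x ≈ 68.4, y ≈ -117.1 km.

x ≈ 68.4 km, y ≈ -117.1 km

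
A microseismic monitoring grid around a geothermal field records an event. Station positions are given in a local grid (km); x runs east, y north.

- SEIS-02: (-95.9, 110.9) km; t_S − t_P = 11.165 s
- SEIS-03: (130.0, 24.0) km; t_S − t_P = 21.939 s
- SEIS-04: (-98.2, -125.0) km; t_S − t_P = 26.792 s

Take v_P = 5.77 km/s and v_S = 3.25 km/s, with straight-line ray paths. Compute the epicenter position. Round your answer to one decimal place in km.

-28.8 km east, 61.9 km north

Distance from S−P lag: d = Δt · v_P v_S / (v_P − v_S) = Δt · (5.77·3.25)/(5.77−3.25) ≈ 7.4415·Δt.
So d_SEIS-02 = 83.08, d_SEIS-03 = 163.26, d_SEIS-04 = 199.37 km.
Circle about each station: (x + 95.9)² + (y − 110.9)² = 83.08²; (x − 130.0)² + (y − 24.0)² = 163.26²; (x + 98.2)² + (y + 125.0)² = 199.37².
Subtracting the SEIS-02 equation from the SEIS-03 and SEIS-04 equations removes the quadratic terms:
451.8 x − 173.8 y = -23771.16
-4.6 x − 471.8 y = -29073.49
Solving the 2×2 system: x ≈ -28.8, y ≈ 61.9 km.
Check against SEIS-02 (with the unrounded x, y): √((x + 95.9)²+(y − 110.9)²) = 83.08 ≈ 83.08 km. ✓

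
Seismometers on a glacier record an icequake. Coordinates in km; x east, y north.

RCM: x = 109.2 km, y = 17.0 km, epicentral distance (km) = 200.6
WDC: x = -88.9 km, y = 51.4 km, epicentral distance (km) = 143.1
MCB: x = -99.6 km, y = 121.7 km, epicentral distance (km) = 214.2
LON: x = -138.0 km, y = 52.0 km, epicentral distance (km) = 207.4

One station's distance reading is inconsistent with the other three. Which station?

LON

Solve using three stations at a time. Using RCM, WDC, MCB (subtract circle equations pairwise → linear system) gives (x, y) ≈ (-61.1, -89.1).
Distances from that point to each station vs reported:
  RCM: calculated 200.7 vs reported 200.6 → residual 0.1 km
  WDC: calculated 143.2 vs reported 143.1 → residual 0.1 km
  MCB: calculated 214.3 vs reported 214.2 → residual 0.1 km
  LON: calculated 160.7 vs reported 207.4 → residual 46.7 km
RCM, WDC, MCB are mutually consistent (residuals ≈ 0); LON is off by 46.7 km.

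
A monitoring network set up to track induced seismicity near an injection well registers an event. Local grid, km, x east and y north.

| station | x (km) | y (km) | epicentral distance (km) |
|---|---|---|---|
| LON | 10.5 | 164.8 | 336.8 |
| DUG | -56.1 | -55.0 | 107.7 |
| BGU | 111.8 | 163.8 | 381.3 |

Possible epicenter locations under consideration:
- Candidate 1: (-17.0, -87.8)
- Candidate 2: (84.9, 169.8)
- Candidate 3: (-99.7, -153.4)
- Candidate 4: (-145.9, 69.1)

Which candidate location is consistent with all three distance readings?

For each candidate, compare |candidate − station| to the reported distance:
Candidate 1: residuals LON 82.7, DUG 56.7, BGU 98.6 → max 98.6 km
Candidate 2: residuals LON 262.2, DUG 157.7, BGU 353.7 → max 353.7 km
Candidate 3: residuals LON 0.1, DUG 0.1, BGU 0.1 → max 0.1 km
Candidate 4: residuals LON 153.4, DUG 45.5, BGU 106.8 → max 153.4 km
Only Candidate 3 has all residuals ≈ 0.

Candidate 3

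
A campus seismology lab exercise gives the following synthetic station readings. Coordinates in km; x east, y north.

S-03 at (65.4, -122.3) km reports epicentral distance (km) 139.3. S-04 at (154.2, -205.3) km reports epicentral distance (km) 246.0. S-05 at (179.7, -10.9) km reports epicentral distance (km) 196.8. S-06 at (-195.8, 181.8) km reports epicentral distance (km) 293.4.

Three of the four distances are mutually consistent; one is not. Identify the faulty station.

S-05

Solve using three stations at a time. Using S-03, S-04, S-06 (subtract circle equations pairwise → linear system) gives (x, y) ≈ (46.1, 15.7).
Distances from that point to each station vs reported:
  S-03: calculated 139.4 vs reported 139.3 → residual 0.1 km
  S-04: calculated 246.0 vs reported 246.0 → residual 0.0 km
  S-05: calculated 136.2 vs reported 196.8 → residual 60.6 km
  S-06: calculated 293.4 vs reported 293.4 → residual 0.0 km
S-03, S-04, S-06 are mutually consistent (residuals ≈ 0); S-05 is off by 60.6 km.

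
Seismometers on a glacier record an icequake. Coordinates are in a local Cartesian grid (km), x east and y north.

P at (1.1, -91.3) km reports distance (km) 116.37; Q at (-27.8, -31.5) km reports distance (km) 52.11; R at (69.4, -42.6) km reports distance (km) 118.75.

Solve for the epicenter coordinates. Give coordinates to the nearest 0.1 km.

Circle about each station: (x − 1.1)² + (y + 91.3)² = 116.37²; (x + 27.8)² + (y + 31.5)² = 52.11²; (x − 69.4)² + (y + 42.6)² = 118.75².
Subtracting pairs of circle equations eliminates x²+y² and gives linear equations (the radical axes):
-57.8 x + 119.6 y = 4254.71
136.6 x + 97.4 y = -2265.37
Solving the 2×2 system: x ≈ -31.2, y ≈ 20.5 km.
Check against P (with the unrounded x, y): √((x − 1.1)²+(y + 91.3)²) = 116.37 ≈ 116.37 km. ✓

-31.2 km east, 20.5 km north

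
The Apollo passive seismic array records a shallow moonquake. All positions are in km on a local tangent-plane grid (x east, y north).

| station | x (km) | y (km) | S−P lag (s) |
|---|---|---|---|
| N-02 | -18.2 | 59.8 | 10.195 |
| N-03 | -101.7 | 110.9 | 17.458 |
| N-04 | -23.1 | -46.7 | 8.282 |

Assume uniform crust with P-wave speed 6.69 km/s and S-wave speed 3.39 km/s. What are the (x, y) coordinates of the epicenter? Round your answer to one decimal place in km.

-55.2 km east, 0.3 km north

Distance from S−P lag: d = Δt · v_P v_S / (v_P − v_S) = Δt · (6.69·3.39)/(6.69−3.39) ≈ 6.8725·Δt.
So d_N-02 = 70.06, d_N-03 = 119.98, d_N-04 = 56.92 km.
Circle about each station: (x + 18.2)² + (y − 59.8)² = 70.06²; (x + 101.7)² + (y − 110.9)² = 119.98²; (x + 23.1)² + (y + 46.7)² = 56.92².
Subtracting the N-02 equation from the N-03 and N-04 equations removes the quadratic terms:
-167.0 x + 102.2 y = 9247.62
-9.8 x − 213.0 y = 475.74
Solving the 2×2 system: x ≈ -55.2, y ≈ 0.3 km.
Check against N-02 (with the unrounded x, y): √((x + 18.2)²+(y − 59.8)²) = 70.05 ≈ 70.06 km. ✓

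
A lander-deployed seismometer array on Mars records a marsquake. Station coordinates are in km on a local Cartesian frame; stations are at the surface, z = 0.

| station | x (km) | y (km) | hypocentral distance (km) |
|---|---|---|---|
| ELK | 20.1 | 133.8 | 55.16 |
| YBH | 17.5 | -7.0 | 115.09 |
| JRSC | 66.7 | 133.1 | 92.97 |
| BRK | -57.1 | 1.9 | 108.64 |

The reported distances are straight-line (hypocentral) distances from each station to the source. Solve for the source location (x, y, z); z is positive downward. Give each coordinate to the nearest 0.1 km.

(-17.2, 100.3, 23.0)

Each station gives a sphere (x−x_i)² + (y−y_i)² + z² = d_i² (stations at z=0).
Subtracting the ELK sphere from YBH and JRSC: z² cancels, leaving linear equations in x and y:
-5.2 x − 281.6 y = -28154.28
93.2 x − 1.4 y = -1742.75
Solving: x ≈ -17.192, y ≈ 100.297 km (keep extra digits for the depth step; rounded: -17.2, 100.3).
Then from the ELK sphere: z² = 55.16² − (x − 20.1)² − (y − 133.8)² with x = -17.192, y = 100.297, so z ≈ 23.010 ≈ 23.0 km.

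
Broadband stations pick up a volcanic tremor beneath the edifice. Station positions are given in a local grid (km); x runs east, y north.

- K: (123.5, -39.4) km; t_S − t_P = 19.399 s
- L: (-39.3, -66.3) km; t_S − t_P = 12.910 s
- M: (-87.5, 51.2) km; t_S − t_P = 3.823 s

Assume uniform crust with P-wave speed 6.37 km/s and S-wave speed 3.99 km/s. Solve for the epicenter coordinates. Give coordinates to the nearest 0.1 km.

Distance from S−P lag: d = Δt · v_P v_S / (v_P − v_S) = Δt · (6.37·3.99)/(6.37−3.99) ≈ 10.6791·Δt.
So d_K = 207.16, d_L = 137.87, d_M = 40.83 km.
Circle about each station: (x − 123.5)² + (y + 39.4)² = 207.16²; (x + 39.3)² + (y + 66.3)² = 137.87²; (x + 87.5)² + (y − 51.2)² = 40.83².
Subtracting the K equation from the L and M equations removes the quadratic terms:
-325.6 x − 53.8 y = 13042.70
-422.0 x + 181.2 y = 34721.26
Solving the 2×2 system: x ≈ -51.8, y ≈ 71.0 km.

(-51.8, 71.0)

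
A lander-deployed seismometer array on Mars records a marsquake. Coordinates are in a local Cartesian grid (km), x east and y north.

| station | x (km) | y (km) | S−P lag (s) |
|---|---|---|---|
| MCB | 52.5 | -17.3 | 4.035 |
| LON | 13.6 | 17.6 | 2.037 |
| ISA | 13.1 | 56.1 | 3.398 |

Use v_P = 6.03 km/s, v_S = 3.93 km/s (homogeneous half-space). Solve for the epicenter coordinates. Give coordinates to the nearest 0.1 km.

x ≈ 35.4 km, y ≈ 24.9 km

Distance from S−P lag: d = Δt · v_P v_S / (v_P − v_S) = Δt · (6.03·3.93)/(6.03−3.93) ≈ 11.2847·Δt.
So d_MCB = 45.53, d_LON = 22.99, d_ISA = 38.35 km.
Circle about each station: (x − 52.5)² + (y + 17.3)² = 45.53²; (x − 13.6)² + (y − 17.6)² = 22.99²; (x − 13.1)² + (y − 56.1)² = 38.35².
Subtracting the MCB equation from the LON and ISA equations removes the quadratic terms:
-77.8 x + 69.8 y = -1016.38
-78.8 x + 146.8 y = 865.54
Solving the 2×2 system: x ≈ 35.4, y ≈ 24.9 km.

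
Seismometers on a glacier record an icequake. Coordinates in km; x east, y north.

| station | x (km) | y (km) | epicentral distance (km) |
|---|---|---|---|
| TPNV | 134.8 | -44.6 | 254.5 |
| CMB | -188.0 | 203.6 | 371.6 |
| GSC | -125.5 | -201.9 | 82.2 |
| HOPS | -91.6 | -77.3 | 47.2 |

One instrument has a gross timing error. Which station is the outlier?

CMB

Solve using three stations at a time. Using TPNV, GSC, HOPS (subtract circle equations pairwise → linear system) gives (x, y) ≈ (-107.8, -121.6).
Distances from that point to each station vs reported:
  TPNV: calculated 254.5 vs reported 254.5 → residual 0.0 km
  CMB: calculated 335.0 vs reported 371.6 → residual 36.6 km
  GSC: calculated 82.2 vs reported 82.2 → residual 0.0 km
  HOPS: calculated 47.2 vs reported 47.2 → residual 0.0 km
TPNV, GSC, HOPS are mutually consistent (residuals ≈ 0); CMB is off by 36.6 km.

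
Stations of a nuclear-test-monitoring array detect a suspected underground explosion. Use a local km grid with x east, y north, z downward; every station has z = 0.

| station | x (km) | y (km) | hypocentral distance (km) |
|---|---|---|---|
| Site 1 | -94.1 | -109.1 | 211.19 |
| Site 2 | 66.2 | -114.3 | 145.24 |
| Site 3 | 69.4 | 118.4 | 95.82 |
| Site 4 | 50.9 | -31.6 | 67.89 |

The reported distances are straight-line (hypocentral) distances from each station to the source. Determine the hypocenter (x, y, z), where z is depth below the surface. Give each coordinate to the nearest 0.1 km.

Each station gives a sphere (x−x_i)² + (y−y_i)² + z² = d_i² (stations at z=0).
Subtracting the Site 1 sphere from Site 2 and Site 3: z² cancels, leaving linear equations in x and y:
320.6 x − 10.4 y = 20195.87
327.0 x + 455.0 y = 33497.04
Solving: x ≈ 63.893, y ≈ 27.701 km (keep extra digits for the depth step; rounded: 63.9, 27.7).
Then from the Site 1 sphere: z² = 211.19² − (x + 94.1)² − (y + 109.1)² with x = 63.893, y = 27.701, so z ≈ 30.412 ≈ 30.4 km.
Check against Site 4 (with the unrounded solution): distance 67.90 ≈ 67.89 km. ✓

(63.9, 27.7, 30.4)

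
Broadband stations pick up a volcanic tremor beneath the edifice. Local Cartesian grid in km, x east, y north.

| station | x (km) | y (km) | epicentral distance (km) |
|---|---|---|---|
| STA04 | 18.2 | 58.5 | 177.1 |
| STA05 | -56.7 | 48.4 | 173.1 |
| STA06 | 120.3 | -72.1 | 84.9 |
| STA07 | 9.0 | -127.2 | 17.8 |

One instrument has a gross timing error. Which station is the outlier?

Solve using three stations at a time. Using STA04, STA05, STA07 (subtract circle equations pairwise → linear system) gives (x, y) ≈ (-5.6, -117.0).
Distances from that point to each station vs reported:
  STA04: calculated 177.1 vs reported 177.1 → residual 0.0 km
  STA05: calculated 173.1 vs reported 173.1 → residual 0.0 km
  STA06: calculated 133.7 vs reported 84.9 → residual 48.8 km
  STA07: calculated 17.8 vs reported 17.8 → residual 0.0 km
STA04, STA05, STA07 are mutually consistent (residuals ≈ 0); STA06 is off by 48.8 km.

STA06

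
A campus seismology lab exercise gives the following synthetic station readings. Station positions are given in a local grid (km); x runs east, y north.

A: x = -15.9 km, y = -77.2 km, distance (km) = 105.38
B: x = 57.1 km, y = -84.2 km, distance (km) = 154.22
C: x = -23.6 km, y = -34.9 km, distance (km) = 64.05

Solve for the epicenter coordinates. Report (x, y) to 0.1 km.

(-56.6, 20.0)

Circle about each station: (x + 15.9)² + (y + 77.2)² = 105.38²; (x − 57.1)² + (y + 84.2)² = 154.22²; (x + 23.6)² + (y + 34.9)² = 64.05².
Subtracting pairs of circle equations eliminates x²+y² and gives linear equations (the radical axes):
146.0 x − 14.0 y = -8541.46
-15.4 x + 84.6 y = 2564.86
Solving the 2×2 system: x ≈ -56.6, y ≈ 20.0 km.
Check against A (with the unrounded x, y): √((x + 15.9)²+(y + 77.2)²) = 105.39 ≈ 105.38 km. ✓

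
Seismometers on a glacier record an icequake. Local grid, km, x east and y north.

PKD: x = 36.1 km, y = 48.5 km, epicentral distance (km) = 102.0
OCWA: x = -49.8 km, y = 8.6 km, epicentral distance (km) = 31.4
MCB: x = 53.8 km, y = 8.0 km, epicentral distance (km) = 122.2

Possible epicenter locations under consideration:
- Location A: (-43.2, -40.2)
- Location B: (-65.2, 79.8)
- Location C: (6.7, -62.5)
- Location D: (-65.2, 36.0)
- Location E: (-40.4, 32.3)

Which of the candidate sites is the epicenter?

For each candidate, compare |candidate − station| to the reported distance:
Location A: residuals PKD 17.0, OCWA 17.8, MCB 13.9 → max 17.8 km
Location B: residuals PKD 4.0, OCWA 41.4, MCB 16.8 → max 41.4 km
Location C: residuals PKD 12.8, OCWA 59.4, MCB 37.4 → max 59.4 km
Location D: residuals PKD 0.1, OCWA 0.0, MCB 0.0 → max 0.1 km
Location E: residuals PKD 23.8, OCWA 5.9, MCB 24.9 → max 24.9 km
Only Location D has all residuals ≈ 0.

Location D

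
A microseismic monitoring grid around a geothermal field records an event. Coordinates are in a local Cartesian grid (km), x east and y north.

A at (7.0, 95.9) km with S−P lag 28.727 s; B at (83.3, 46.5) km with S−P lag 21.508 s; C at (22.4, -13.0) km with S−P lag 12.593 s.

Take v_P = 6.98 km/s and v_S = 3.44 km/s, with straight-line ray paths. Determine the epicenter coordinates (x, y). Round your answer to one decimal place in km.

Distance from S−P lag: d = Δt · v_P v_S / (v_P − v_S) = Δt · (6.98·3.44)/(6.98−3.44) ≈ 6.7828·Δt.
So d_A = 194.85, d_B = 145.88, d_C = 85.42 km.
Circle about each station: (x − 7.0)² + (y − 95.9)² = 194.85²; (x − 83.3)² + (y − 46.5)² = 145.88²; (x − 22.4)² + (y + 13.0)² = 85.42².
Subtracting pairs of circle equations eliminates x²+y² and gives linear equations (the radical axes):
152.6 x − 98.8 y = 16540.88
30.8 x − 217.8 y = 22094.90
Solving the 2×2 system: x ≈ 47.0, y ≈ -94.8 km.

(47.0, -94.8)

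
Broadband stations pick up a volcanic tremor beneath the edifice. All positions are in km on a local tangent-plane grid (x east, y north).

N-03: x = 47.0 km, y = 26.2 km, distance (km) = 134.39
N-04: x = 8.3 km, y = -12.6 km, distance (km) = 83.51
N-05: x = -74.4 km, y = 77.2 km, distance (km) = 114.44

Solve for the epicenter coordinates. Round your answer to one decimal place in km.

x ≈ -71.5 km, y ≈ -37.2 km

Circle about each station: (x − 47.0)² + (y − 26.2)² = 134.39²; (x − 8.3)² + (y + 12.6)² = 83.51²; (x + 74.4)² + (y − 77.2)² = 114.44².
Subtracting the N-03 equation from the N-04 and N-05 equations removes the quadratic terms:
-77.4 x − 77.6 y = 8418.96
-242.8 x + 102.0 y = 13563.92
Solving the 2×2 system: x ≈ -71.5, y ≈ -37.2 km.
Check against N-03 (with the unrounded x, y): √((x − 47.0)²+(y − 26.2)²) = 134.38 ≈ 134.39 km. ✓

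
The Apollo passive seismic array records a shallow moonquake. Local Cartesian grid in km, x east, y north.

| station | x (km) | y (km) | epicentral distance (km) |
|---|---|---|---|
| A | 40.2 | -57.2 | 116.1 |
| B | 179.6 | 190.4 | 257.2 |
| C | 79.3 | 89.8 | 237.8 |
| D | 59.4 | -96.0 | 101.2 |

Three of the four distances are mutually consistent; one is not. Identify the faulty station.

Solve using three stations at a time. Using A, B, D (subtract circle equations pairwise → linear system) gives (x, y) ≈ (156.0, -65.7).
Distances from that point to each station vs reported:
  A: calculated 116.2 vs reported 116.1 → residual 0.1 km
  B: calculated 257.2 vs reported 257.2 → residual 0.0 km
  C: calculated 173.5 vs reported 237.8 → residual 64.3 km
  D: calculated 101.3 vs reported 101.2 → residual 0.1 km
A, B, D are mutually consistent (residuals ≈ 0); C is off by 64.3 km.

C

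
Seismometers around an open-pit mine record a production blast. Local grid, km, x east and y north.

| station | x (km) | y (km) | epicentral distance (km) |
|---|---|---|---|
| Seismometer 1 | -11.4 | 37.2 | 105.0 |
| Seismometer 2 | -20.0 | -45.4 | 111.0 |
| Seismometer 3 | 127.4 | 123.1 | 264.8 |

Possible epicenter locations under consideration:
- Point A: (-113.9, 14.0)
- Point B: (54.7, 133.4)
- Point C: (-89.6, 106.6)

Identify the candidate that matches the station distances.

For each candidate, compare |candidate − station| to the reported distance:
Point A: residuals Seismometer 1 0.1, Seismometer 2 0.1, Seismometer 3 0.0 → max 0.1 km
Point B: residuals Seismometer 1 11.7, Seismometer 2 82.8, Seismometer 3 191.4 → max 191.4 km
Point C: residuals Seismometer 1 0.4, Seismometer 2 56.2, Seismometer 3 47.2 → max 56.2 km
Only Point A has all residuals ≈ 0.

Point A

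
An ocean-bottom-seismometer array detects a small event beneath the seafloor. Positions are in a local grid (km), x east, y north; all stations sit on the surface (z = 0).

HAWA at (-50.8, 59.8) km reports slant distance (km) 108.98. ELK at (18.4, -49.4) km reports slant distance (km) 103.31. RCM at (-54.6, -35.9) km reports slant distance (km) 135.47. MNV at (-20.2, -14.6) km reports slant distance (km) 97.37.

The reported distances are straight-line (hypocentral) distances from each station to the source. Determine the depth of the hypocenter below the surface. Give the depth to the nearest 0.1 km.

Each station gives a sphere (x−x_i)² + (y−y_i)² + z² = d_i² (stations at z=0).
Subtracting the HAWA sphere from ELK and RCM: z² cancels, leaving linear equations in x and y:
138.4 x − 218.4 y = -2174.08
-7.6 x − 191.4 y = -8362.19
Solving: x ≈ 50.096, y ≈ 41.700 km (keep extra digits for the depth step; rounded: 50.1, 41.7).
Then from the HAWA sphere: z² = 108.98² − (x + 50.8)² − (y − 59.8)² with x = 50.096, y = 41.700, so z ≈ 37.000 ≈ 37.0 km.
Check against MNV (with the unrounded solution): distance 97.37 ≈ 97.37 km. ✓

37.0 km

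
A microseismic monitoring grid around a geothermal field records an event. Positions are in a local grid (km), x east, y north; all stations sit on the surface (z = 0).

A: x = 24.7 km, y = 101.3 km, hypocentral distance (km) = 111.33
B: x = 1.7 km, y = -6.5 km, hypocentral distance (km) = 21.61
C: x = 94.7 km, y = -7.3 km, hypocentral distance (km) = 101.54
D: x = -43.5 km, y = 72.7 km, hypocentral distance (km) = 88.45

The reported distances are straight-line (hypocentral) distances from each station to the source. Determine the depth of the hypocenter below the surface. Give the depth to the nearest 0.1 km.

Each station gives a sphere (x−x_i)² + (y−y_i)² + z² = d_i² (stations at z=0).
Subtracting the A sphere from B and C: z² cancels, leaving linear equations in x and y:
-46.0 x − 215.6 y = 1100.74
140.0 x − 217.2 y = 233.60
Solving: x ≈ -4.697, y ≈ -4.103 km (keep extra digits for the depth step; rounded: -4.7, -4.1).
Then from the A sphere: z² = 111.33² − (x − 24.7)² − (y − 101.3)² with x = -4.697, y = -4.103, so z ≈ 20.503 ≈ 20.5 km.

20.5 km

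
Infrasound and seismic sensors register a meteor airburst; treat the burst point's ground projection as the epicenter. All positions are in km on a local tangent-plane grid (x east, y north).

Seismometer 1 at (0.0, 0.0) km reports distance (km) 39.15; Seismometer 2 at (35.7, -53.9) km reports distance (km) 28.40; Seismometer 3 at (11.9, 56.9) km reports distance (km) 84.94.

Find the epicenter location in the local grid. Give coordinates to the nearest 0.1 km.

x ≈ 29.0 km, y ≈ -26.3 km

Circle about each station: x² + y² = 39.15²; (x − 35.7)² + (y + 53.9)² = 28.40²; (x − 11.9)² + (y − 56.9)² = 84.94².
Subtracting the Seismometer 1 equation from the Seismometer 2 and Seismometer 3 equations removes the quadratic terms:
71.4 x − 107.8 y = 4905.86
23.8 x + 113.8 y = -2302.86
Solving the 2×2 system: x ≈ 29.0, y ≈ -26.3 km.
Check against Seismometer 1 (with the unrounded x, y): √(x²+y²) = 39.15 ≈ 39.15 km. ✓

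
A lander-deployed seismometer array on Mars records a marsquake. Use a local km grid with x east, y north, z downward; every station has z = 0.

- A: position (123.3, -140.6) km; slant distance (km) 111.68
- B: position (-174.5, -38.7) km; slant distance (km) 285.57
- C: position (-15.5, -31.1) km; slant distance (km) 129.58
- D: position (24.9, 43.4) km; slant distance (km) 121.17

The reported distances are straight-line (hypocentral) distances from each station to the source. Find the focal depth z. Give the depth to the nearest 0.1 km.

Each station gives a sphere (x−x_i)² + (y−y_i)² + z² = d_i² (stations at z=0).
Subtracting the A sphere from B and C: z² cancels, leaving linear equations in x and y:
-595.6 x + 203.8 y = -72101.11
-277.6 x + 219.0 y = -38082.34
Solving: x ≈ 108.703, y ≈ -36.102 km (keep extra digits for the depth step; rounded: 108.7, -36.1).
Then from the A sphere: z² = 111.68² − (x − 123.3)² − (y + 140.6)² with x = 108.703, y = -36.102, so z ≈ 36.599 ≈ 36.6 km.

36.6 km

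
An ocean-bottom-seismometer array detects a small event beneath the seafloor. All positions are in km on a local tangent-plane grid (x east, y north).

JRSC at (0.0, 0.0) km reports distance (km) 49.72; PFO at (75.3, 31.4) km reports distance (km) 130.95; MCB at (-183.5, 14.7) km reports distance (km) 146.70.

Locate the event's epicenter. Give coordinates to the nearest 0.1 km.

Circle about each station: x² + y² = 49.72²; (x − 75.3)² + (y − 31.4)² = 130.95²; (x + 183.5)² + (y − 14.7)² = 146.70².
Subtracting the JRSC equation from the PFO and MCB equations removes the quadratic terms:
150.6 x + 62.8 y = -8019.77
-367.0 x + 29.4 y = 14839.53
Solving the 2×2 system: x ≈ -42.5, y ≈ -25.8 km.
Check against JRSC (with the unrounded x, y): √(x²+y²) = 49.71 ≈ 49.72 km. ✓

x ≈ -42.5 km, y ≈ -25.8 km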